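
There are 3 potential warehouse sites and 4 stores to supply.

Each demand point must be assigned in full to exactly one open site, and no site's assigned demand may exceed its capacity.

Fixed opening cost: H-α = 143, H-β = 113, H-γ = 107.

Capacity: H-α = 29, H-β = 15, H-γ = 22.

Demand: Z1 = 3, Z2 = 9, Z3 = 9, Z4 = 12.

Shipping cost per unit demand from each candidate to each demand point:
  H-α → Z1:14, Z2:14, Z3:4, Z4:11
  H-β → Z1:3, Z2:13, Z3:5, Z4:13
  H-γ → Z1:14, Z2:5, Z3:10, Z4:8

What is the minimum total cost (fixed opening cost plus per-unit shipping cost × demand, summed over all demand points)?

415

Open {H-β, H-γ}; cheapest assignment that respects the capacities:
  H-β (cap 15, load 12): Z1, Z3 — cost 3×3 + 9×5 = 54
  H-γ (cap 22, load 21): Z2, Z4 — cost 9×5 + 12×8 = 141
  Shipping 195, fixed 220 → total 415.
  Any other capacity-feasible assignment to {H-β, H-γ} ships for at least 195.
Compare {H-α, H-γ}: its best feasible assignment gives total 469.
Compare {H-α, H-β, H-γ}: its best feasible assignment gives total 549.
Every other set of open sites that can feasibly serve all demand totals ≥ 469 even under its best assignment. Minimum: 415.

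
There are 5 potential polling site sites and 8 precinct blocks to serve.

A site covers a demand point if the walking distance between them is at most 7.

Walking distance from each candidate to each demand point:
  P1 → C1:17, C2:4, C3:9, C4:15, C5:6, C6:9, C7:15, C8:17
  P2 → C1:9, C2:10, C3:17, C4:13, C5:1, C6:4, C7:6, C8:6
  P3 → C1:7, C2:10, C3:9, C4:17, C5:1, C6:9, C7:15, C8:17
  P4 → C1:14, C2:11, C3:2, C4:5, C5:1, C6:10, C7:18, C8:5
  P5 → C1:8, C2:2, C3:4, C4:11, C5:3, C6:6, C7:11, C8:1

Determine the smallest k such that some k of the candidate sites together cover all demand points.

4

Coverage sets (demand points within 7 of each site):
  P1: {C2, C5}
  P2: {C5, C6, C7, C8}
  P3: {C1, C5}
  P4: {C3, C4, C5, C8}
  P5: {C2, C3, C5, C6, C8}
No 3 sites suffice: every size-3 union leaves at least one demand point uncovered.
But {P1, P2, P3, P4} covers everything, so the minimum is 4.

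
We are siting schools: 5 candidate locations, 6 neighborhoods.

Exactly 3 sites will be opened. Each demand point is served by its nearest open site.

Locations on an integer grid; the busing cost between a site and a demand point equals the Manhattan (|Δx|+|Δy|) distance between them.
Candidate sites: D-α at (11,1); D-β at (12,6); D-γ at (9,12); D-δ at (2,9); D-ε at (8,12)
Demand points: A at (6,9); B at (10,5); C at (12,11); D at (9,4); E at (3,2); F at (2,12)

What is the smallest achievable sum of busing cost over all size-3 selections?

Open {D-β, D-γ, D-δ}.
  A→D-δ 4, B→D-β 3, C→D-γ 4, D→D-β 5, E→D-δ 8, F→D-δ 3  ⇒ total 27.
Compare {D-α, D-β, D-δ}: total 28.
Compare {D-β, D-δ, D-ε}: total 28.
No size-3 selection does better; minimum is 27.

27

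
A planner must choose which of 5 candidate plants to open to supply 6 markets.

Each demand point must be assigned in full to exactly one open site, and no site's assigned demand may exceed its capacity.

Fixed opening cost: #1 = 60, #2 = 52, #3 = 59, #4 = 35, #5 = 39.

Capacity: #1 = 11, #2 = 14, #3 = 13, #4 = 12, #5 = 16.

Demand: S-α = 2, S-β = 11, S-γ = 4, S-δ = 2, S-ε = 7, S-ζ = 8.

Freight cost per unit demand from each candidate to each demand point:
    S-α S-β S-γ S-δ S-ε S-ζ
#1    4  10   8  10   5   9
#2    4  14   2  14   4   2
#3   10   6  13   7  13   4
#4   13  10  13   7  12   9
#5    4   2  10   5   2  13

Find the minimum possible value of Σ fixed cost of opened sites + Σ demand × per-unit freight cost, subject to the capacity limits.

250

Open {#1, #2, #5}; cheapest assignment that respects the capacities:
  #1 (cap 11, load 9): S-α, S-ε — cost 2×4 + 7×5 = 43
  #2 (cap 14, load 12): S-γ, S-ζ — cost 4×2 + 8×2 = 24
  #5 (cap 16, load 13): S-β, S-δ — cost 11×2 + 2×5 = 32
  Shipping 99, fixed 151 → total 250.
  Any other capacity-feasible assignment to {#1, #2, #5} ships for at least 99.
Compare {#2, #3, #5}: its best feasible assignment gives total 258.
Compare {#2, #4, #5}: its best feasible assignment gives total 274.
Every other set of open sites that can feasibly serve all demand totals ≥ 258 even under its best assignment. Minimum: 250.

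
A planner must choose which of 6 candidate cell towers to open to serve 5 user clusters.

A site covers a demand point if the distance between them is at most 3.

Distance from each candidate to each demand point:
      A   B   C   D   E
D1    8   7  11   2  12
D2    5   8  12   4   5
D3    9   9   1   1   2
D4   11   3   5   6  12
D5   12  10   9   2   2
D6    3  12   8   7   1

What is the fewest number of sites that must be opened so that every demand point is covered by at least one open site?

3

Coverage sets (demand points within 3 of each site):
  D1: {D}
  D2: {}
  D3: {C, D, E}
  D4: {B}
  D5: {D, E}
  D6: {A, E}
No 2 sites suffice: every size-2 union leaves at least one demand point uncovered.
But {D3, D4, D6} covers everything, so the minimum is 3.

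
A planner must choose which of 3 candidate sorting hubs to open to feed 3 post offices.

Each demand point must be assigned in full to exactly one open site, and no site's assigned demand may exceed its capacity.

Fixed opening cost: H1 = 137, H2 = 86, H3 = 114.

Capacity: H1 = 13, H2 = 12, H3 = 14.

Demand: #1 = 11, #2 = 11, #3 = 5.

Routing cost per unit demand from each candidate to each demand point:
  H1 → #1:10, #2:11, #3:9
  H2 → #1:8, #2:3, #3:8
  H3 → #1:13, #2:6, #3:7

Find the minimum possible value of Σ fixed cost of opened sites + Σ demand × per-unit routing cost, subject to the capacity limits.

Open {H1, H2, H3}; cheapest assignment that respects the capacities:
  H1 (cap 13, load 11): #1 — cost 11×10 = 110
  H2 (cap 12, load 11): #2 — cost 11×3 = 33
  H3 (cap 14, load 5): #3 — cost 5×7 = 35
  Shipping 178, fixed 337 → total 515.
  Any other capacity-feasible assignment to {H1, H2, H3} ships for at least 178.
Total demand is 27; every other set of sites either has combined capacity below 27 or cannot fit the demands without splitting one across sites, so {H1, H2, H3} is the only feasible choice of open sites. Minimum: 515.

515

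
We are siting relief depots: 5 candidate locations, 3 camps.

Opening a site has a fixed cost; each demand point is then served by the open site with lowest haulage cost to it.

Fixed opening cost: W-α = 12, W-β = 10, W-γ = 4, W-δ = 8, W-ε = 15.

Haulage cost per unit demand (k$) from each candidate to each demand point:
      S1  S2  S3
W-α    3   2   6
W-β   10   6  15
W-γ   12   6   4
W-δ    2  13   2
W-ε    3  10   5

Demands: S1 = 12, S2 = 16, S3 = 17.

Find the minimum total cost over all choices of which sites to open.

110

Open {W-α, W-δ}: assign each demand point to its cheapest open site.
  S1→W-δ 12×2=24, S2→W-α 16×2=32, S3→W-δ 17×2=34
  haulage cost 90, fixed 20 → total 110.
Compare {W-α, W-γ, W-δ}: haulage cost 90 + fixed 24 = 114.
Compare {W-α, W-β, W-δ}: haulage cost 90 + fixed 30 = 120.
Compare {W-α, W-β, W-γ, W-δ}: haulage cost 90 + fixed 34 = 124.
All other subsets cost ≥ 114. Minimum total cost: 110.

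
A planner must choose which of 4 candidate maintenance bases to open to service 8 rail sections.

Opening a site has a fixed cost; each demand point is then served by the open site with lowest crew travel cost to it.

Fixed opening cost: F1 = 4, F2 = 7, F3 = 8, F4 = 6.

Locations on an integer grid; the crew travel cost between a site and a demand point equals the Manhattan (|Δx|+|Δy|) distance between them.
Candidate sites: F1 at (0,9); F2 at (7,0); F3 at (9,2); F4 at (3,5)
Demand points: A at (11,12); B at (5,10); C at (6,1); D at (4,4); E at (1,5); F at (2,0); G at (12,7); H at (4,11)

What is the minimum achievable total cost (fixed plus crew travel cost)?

62

Open {F3, F4}: assign each demand point to its cheapest open site.
  A→F3 12, B→F4 7, C→F3 4, D→F4 2, E→F4 2, F→F4 6, G→F3 8, H→F4 7
  crew travel cost 48, fixed 14 → total 62.
Compare {F4}: crew travel cost 57 + fixed 6 = 63.
Compare {F1, F4}: crew travel cost 54 + fixed 10 = 64.
Compare {F2, F4}: crew travel cost 51 + fixed 13 = 64.
All other subsets cost ≥ 63. Minimum total cost: 62.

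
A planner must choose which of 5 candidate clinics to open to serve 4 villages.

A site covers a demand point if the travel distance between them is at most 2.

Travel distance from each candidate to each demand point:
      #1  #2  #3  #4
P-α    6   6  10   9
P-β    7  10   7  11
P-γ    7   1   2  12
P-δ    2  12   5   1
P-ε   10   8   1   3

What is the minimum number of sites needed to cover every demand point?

Coverage sets (demand points within 2 of each site):
  P-α: {}
  P-β: {}
  P-γ: {#2, #3}
  P-δ: {#1, #4}
  P-ε: {#3}
No single site covers all 4 demand points.
But {P-γ, P-δ} covers everything, so the minimum is 2.

2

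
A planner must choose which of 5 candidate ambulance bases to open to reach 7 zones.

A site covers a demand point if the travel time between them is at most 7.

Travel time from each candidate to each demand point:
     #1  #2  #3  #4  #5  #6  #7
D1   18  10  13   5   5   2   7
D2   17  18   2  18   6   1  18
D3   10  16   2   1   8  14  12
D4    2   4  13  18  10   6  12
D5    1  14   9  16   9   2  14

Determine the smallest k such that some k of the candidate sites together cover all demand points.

3

Coverage sets (demand points within 7 of each site):
  D1: {#4, #5, #6, #7}
  D2: {#3, #5, #6}
  D3: {#3, #4}
  D4: {#1, #2, #6}
  D5: {#1, #6}
No 2 sites suffice: every size-2 union leaves at least one demand point uncovered.
But {D1, D2, D4} covers everything, so the minimum is 3.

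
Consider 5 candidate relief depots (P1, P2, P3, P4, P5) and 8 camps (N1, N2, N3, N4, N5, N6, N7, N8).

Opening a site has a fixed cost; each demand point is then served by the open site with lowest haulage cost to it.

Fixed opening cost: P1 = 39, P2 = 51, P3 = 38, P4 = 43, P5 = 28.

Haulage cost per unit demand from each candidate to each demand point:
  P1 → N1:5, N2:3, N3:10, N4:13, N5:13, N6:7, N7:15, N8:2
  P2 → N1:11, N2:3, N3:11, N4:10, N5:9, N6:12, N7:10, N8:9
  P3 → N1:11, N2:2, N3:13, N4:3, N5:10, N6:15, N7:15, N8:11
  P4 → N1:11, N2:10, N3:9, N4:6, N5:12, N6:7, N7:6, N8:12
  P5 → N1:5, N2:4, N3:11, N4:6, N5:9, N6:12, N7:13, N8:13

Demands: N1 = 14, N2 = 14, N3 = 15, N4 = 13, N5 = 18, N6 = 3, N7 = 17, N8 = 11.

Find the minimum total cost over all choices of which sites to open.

717

Open {P1, P3, P4}: assign each demand point to its cheapest open site.
  N1→P1 14×5=70, N2→P3 14×2=28, N3→P4 15×9=135, N4→P3 13×3=39, N5→P3 18×10=180, N6→P1 3×7=21, N7→P4 17×6=102, N8→P1 11×2=22
  haulage cost 597, fixed 120 → total 717.
Compare {P1, P3, P4, P5}: haulage cost 579 + fixed 148 = 727.
Compare {P1, P4, P5}: haulage cost 632 + fixed 110 = 742.
Compare {P1, P2, P3, P4}: haulage cost 579 + fixed 171 = 750.
All other subsets cost ≥ 727. Minimum total cost: 717.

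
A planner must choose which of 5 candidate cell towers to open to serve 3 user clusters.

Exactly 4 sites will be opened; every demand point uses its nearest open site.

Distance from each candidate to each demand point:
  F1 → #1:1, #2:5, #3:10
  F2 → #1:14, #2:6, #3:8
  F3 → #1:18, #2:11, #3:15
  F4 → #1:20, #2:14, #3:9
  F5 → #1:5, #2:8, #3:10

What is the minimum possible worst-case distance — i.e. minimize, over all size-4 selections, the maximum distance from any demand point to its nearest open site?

Open {F1, F2, F3, F4}.
  Farthest demand point is #3 at distance 8 (to F2); all others are ≤ 8.
With {F1, F2, F3, F5} the worst case is 8.
With {F1, F2, F4, F5} the worst case is 8.
No size-4 selection achieves below 8.

8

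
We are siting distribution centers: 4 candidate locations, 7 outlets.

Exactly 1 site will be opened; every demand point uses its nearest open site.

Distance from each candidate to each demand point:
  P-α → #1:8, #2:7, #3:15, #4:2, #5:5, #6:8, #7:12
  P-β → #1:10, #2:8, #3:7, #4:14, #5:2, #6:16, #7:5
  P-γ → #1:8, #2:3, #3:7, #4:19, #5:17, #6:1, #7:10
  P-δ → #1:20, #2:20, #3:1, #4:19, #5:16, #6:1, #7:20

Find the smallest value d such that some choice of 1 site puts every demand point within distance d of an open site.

15

Open {P-α}.
  Farthest demand point is #3 at distance 15 (to P-α); all others are ≤ 15.
With {P-β} the worst case is 16.
With {P-γ} the worst case is 19.
No size-1 selection achieves below 15.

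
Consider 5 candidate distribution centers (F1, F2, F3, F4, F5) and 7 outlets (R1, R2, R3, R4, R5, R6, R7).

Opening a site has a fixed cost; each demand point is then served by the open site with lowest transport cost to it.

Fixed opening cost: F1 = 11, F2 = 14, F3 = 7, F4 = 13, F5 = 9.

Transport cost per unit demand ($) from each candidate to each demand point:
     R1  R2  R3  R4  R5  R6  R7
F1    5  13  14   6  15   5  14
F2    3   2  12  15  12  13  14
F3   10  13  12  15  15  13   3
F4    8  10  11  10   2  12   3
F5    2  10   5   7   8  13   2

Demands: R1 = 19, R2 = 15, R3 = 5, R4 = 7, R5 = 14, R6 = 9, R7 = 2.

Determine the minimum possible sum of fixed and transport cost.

259

Open {F1, F2, F4, F5}: assign each demand point to its cheapest open site.
  R1→F5 19×2=38, R2→F2 15×2=30, R3→F5 5×5=25, R4→F1 7×6=42, R5→F4 14×2=28, R6→F1 9×5=45, R7→F5 2×2=4
  transport cost 212, fixed 47 → total 259.
Compare {F1, F2, F3, F4, F5}: transport cost 212 + fixed 54 = 266.
Compare {F1, F2, F4}: transport cost 263 + fixed 38 = 301.
Compare {F1, F2, F3, F4}: transport cost 263 + fixed 45 = 308.
All other subsets cost ≥ 266. Minimum total cost: 259.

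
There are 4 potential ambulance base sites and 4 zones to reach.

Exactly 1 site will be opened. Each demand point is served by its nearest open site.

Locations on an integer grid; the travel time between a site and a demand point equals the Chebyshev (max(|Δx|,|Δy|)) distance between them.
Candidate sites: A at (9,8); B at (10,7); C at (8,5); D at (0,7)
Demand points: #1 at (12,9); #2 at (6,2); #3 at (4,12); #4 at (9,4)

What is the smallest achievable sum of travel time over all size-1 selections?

Open {C}.
  #1→C 4, #2→C 3, #3→C 7, #4→C 1  ⇒ total 15.
Compare {B}: total 16.
Compare {A}: total 18.
No size-1 selection does better; minimum is 15.

15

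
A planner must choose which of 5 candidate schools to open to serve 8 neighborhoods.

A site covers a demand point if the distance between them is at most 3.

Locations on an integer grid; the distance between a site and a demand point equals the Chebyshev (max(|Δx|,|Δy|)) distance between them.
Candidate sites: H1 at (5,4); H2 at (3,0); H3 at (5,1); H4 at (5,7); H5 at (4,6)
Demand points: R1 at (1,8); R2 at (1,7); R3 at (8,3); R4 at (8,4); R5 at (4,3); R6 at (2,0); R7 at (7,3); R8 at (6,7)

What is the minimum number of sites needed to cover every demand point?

2

Coverage sets (demand points within 3 of each site):
  H1: {R3, R4, R5, R7, R8}
  H2: {R5, R6}
  H3: {R3, R4, R5, R6, R7}
  H4: {R4, R8}
  H5: {R1, R2, R5, R7, R8}
No single site covers all 8 demand points.
But {H3, H5} covers everything, so the minimum is 2.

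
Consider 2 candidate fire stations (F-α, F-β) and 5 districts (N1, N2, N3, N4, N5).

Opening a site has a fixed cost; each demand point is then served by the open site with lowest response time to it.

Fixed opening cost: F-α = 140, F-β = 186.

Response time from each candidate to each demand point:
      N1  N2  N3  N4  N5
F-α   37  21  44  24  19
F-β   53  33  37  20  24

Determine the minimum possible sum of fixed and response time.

285

Open {F-α}: assign each demand point to its cheapest open site.
  N1→F-α 37, N2→F-α 21, N3→F-α 44, N4→F-α 24, N5→F-α 19
  response time 145, fixed 140 → total 285.
Compare {F-β}: response time 167 + fixed 186 = 353.
Compare {F-α, F-β}: response time 134 + fixed 326 = 460.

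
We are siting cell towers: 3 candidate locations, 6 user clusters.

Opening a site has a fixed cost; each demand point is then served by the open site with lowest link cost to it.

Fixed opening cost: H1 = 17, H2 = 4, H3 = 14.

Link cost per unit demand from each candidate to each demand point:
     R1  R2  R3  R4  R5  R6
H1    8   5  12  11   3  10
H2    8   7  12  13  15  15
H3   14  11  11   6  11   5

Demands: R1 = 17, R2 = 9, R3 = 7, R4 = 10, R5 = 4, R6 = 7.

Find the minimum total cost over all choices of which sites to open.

Open {H1, H3}: assign each demand point to its cheapest open site.
  R1→H1 17×8=136, R2→H1 9×5=45, R3→H3 7×11=77, R4→H3 10×6=60, R5→H1 4×3=12, R6→H3 7×5=35
  link cost 365, fixed 31 → total 396.
Compare {H1, H2, H3}: link cost 365 + fixed 35 = 400.
Compare {H2, H3}: link cost 415 + fixed 18 = 433.
Compare {H1}: link cost 457 + fixed 17 = 474.
All other subsets cost ≥ 400. Minimum total cost: 396.

396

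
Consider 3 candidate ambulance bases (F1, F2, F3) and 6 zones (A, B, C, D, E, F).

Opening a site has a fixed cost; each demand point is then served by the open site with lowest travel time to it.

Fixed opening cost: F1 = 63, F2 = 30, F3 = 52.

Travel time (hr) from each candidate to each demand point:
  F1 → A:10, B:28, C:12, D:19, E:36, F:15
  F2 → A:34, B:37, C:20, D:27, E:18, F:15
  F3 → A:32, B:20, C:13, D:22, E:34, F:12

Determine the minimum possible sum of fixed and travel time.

181

Open {F2}: assign each demand point to its cheapest open site.
  A→F2 34, B→F2 37, C→F2 20, D→F2 27, E→F2 18, F→F2 15
  travel time 151, fixed 30 → total 181.
Compare {F1}: travel time 120 + fixed 63 = 183.
Compare {F3}: travel time 133 + fixed 52 = 185.
Compare {F1, F2}: travel time 102 + fixed 93 = 195.
All other subsets cost ≥ 183. Minimum total cost: 181.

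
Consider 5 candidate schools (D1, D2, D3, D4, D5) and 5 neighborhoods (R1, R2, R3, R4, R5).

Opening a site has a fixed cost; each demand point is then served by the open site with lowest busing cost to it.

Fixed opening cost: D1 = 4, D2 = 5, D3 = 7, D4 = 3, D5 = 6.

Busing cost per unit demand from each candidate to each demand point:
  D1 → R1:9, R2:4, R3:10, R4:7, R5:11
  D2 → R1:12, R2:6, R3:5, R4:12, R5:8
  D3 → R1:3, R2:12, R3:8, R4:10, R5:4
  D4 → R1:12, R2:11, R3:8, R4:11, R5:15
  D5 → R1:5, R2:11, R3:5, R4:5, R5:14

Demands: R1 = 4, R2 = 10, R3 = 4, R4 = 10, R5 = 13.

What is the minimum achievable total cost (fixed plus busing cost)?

Open {D1, D3, D5}: assign each demand point to its cheapest open site.
  R1→D3 4×3=12, R2→D1 10×4=40, R3→D5 4×5=20, R4→D5 10×5=50, R5→D3 13×4=52
  busing cost 174, fixed 17 → total 191.
Compare {D1, D3, D4, D5}: busing cost 174 + fixed 20 = 194.
Compare {D1, D2, D3, D5}: busing cost 174 + fixed 22 = 196.
Compare {D1, D2, D3, D4, D5}: busing cost 174 + fixed 25 = 199.
All other subsets cost ≥ 194. Minimum total cost: 191.

191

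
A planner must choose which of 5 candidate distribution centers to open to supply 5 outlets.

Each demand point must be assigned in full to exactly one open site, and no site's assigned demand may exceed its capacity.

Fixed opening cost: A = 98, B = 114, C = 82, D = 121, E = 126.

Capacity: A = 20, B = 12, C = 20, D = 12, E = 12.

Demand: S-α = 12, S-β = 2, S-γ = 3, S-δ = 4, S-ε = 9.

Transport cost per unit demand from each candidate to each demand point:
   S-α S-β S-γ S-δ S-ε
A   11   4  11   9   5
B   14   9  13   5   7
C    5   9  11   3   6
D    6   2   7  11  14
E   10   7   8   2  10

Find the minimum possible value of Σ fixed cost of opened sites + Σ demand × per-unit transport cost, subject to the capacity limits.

338

Open {A, C}; cheapest assignment that respects the capacities:
  A (cap 20, load 14): S-β, S-γ, S-ε — cost 2×4 + 3×11 + 9×5 = 86
  C (cap 20, load 16): S-α, S-δ — cost 12×5 + 4×3 = 72
  Shipping 158, fixed 180 → total 338.
  Any other capacity-feasible assignment to {A, C} ships for at least 158.
Compare {B, C}: its best feasible assignment gives total 382.
Compare {C, D}: its best feasible assignment gives total 392.
Every other set of open sites that can feasibly serve all demand totals ≥ 382 even under its best assignment. Minimum: 338.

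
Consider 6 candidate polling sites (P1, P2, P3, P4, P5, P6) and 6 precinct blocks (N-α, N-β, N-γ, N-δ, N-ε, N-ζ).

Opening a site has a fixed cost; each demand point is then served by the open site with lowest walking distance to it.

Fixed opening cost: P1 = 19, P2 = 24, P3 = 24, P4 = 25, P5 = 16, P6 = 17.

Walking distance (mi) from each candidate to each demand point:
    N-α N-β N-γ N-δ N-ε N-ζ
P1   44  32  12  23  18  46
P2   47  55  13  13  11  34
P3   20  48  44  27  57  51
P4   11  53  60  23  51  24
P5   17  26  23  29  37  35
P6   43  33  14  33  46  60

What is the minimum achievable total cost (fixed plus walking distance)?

154

Open {P2, P5}: assign each demand point to its cheapest open site.
  N-α→P5 17, N-β→P5 26, N-γ→P2 13, N-δ→P2 13, N-ε→P2 11, N-ζ→P2 34
  walking distance 114, fixed 40 → total 154.
Compare {P2, P4, P5}: walking distance 98 + fixed 65 = 163.
Compare {P1, P4}: walking distance 120 + fixed 44 = 164.
Compare {P1, P5}: walking distance 131 + fixed 35 = 166.
All other subsets cost ≥ 163. Minimum total cost: 154.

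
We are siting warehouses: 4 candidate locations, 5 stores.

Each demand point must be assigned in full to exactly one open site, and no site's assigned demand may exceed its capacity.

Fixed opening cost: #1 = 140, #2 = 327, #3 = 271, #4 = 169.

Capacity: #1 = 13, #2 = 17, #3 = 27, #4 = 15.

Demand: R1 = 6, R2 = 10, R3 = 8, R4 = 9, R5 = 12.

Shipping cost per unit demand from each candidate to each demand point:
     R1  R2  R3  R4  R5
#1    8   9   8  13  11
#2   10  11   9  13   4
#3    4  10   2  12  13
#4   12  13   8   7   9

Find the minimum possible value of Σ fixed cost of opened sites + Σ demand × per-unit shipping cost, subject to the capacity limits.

915

Open {#1, #3, #4}; cheapest assignment that respects the capacities:
  #1 (cap 13, load 12): R5 — cost 12×11 = 132
  #3 (cap 27, load 24): R1, R2, R3 — cost 6×4 + 10×10 + 8×2 = 140
  #4 (cap 15, load 9): R4 — cost 9×7 = 63
  Shipping 335, fixed 580 → total 915.
  Any other capacity-feasible assignment to {#1, #3, #4} ships for at least 335.
Compare {#2, #3, #4}: its best feasible assignment gives total 1018.
Compare {#1, #2, #3}: its best feasible assignment gives total 1024.
Every other set of open sites that can feasibly serve all demand totals ≥ 1018 even under its best assignment. Minimum: 915.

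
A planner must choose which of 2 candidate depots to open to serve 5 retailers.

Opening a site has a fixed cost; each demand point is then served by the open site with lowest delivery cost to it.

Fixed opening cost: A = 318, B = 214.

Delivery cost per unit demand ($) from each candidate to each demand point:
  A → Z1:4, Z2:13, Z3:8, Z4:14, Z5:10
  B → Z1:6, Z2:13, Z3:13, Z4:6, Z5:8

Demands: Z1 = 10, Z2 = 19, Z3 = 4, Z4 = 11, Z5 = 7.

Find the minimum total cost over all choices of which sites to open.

695

Open {B}: assign each demand point to its cheapest open site.
  Z1→B 10×6=60, Z2→B 19×13=247, Z3→B 4×13=52, Z4→B 11×6=66, Z5→B 7×8=56
  delivery cost 481, fixed 214 → total 695.
Compare {A}: delivery cost 543 + fixed 318 = 861.
Compare {A, B}: delivery cost 441 + fixed 532 = 973.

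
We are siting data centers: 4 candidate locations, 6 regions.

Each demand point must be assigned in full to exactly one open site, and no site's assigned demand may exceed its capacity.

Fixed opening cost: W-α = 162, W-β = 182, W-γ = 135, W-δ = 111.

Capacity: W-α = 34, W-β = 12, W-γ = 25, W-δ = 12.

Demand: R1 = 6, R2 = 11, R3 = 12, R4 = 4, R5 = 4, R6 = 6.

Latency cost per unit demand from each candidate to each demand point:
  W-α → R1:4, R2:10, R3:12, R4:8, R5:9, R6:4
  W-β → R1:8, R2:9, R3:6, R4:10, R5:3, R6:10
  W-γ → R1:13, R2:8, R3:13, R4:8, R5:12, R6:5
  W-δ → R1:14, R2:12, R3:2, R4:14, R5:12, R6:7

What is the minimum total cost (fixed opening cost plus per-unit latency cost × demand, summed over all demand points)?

Open {W-α, W-δ}; cheapest assignment that respects the capacities:
  W-α (cap 34, load 31): R1, R2, R4, R5, R6 — cost 6×4 + 11×10 + 4×8 + 4×9 + 6×4 = 226
  W-δ (cap 12, load 12): R3 — cost 12×2 = 24
  Shipping 250, fixed 273 → total 523.
  Any other capacity-feasible assignment to {W-α, W-δ} ships for at least 250.
Compare {W-α, W-γ, W-δ}: its best feasible assignment gives total 636.
Compare {W-α, W-β}: its best feasible assignment gives total 642.
Every other set of open sites that can feasibly serve all demand totals ≥ 636 even under its best assignment. Minimum: 523.

523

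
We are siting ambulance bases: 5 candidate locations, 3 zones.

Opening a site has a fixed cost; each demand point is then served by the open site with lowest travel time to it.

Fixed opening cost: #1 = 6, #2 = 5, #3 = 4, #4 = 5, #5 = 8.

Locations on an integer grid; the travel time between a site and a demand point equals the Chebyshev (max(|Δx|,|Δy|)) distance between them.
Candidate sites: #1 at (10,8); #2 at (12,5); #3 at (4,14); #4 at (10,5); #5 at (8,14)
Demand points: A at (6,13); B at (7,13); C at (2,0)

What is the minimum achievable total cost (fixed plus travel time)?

22

Open {#3, #4}: assign each demand point to its cheapest open site.
  A→#3 2, B→#3 3, C→#4 8
  travel time 13, fixed 9 → total 22.
Compare {#3}: travel time 19 + fixed 4 = 23.
Compare {#1, #3}: travel time 13 + fixed 10 = 23.
Compare {#1}: travel time 18 + fixed 6 = 24.
All other subsets cost ≥ 23. Minimum total cost: 22.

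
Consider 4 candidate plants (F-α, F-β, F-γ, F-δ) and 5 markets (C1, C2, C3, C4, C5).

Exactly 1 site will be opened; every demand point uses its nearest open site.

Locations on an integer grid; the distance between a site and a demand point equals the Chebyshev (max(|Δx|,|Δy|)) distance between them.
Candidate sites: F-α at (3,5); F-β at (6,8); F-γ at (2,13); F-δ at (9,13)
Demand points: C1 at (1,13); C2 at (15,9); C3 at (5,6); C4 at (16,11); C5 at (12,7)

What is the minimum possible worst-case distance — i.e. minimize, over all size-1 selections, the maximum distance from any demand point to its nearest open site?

8

Open {F-δ}.
  Farthest demand point is C1 at distance 8 (to F-δ); all others are ≤ 8.
With {F-β} the worst case is 10.
With {F-α} the worst case is 13.
No size-1 selection achieves below 8.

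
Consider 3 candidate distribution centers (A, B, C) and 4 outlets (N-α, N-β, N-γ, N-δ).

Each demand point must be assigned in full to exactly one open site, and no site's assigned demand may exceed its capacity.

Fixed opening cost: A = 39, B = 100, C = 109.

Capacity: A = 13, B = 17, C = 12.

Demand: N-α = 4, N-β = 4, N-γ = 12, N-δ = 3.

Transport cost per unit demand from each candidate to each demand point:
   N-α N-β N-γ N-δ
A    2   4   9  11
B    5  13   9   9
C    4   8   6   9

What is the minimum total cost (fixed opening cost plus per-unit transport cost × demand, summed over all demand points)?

Open {A, C}; cheapest assignment that respects the capacities:
  A (cap 13, load 11): N-α, N-β, N-δ — cost 4×2 + 4×4 + 3×11 = 57
  C (cap 12, load 12): N-γ — cost 12×6 = 72
  Shipping 129, fixed 148 → total 277.
  Any other capacity-feasible assignment to {A, C} ships for at least 129.
Compare {A, B}: its best feasible assignment gives total 298.
Compare {A, B, C}: its best feasible assignment gives total 371.
Every other set of open sites that can feasibly serve all demand totals ≥ 298 even under its best assignment. Minimum: 277.

277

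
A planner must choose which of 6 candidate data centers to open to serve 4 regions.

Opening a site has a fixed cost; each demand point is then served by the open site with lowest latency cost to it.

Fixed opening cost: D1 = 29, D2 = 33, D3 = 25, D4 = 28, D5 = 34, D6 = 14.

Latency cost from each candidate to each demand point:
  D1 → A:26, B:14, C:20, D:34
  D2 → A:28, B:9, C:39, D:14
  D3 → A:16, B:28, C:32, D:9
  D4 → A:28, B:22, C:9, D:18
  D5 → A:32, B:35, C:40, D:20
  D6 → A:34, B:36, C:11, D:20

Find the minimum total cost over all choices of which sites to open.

Open {D3, D6}: assign each demand point to its cheapest open site.
  A→D3 16, B→D3 28, C→D6 11, D→D3 9
  latency cost 64, fixed 39 → total 103.
Compare {D4}: latency cost 77 + fixed 28 = 105.
Compare {D2, D6}: latency cost 62 + fixed 47 = 109.
Compare {D3, D4}: latency cost 56 + fixed 53 = 109.
All other subsets cost ≥ 105. Minimum total cost: 103.

103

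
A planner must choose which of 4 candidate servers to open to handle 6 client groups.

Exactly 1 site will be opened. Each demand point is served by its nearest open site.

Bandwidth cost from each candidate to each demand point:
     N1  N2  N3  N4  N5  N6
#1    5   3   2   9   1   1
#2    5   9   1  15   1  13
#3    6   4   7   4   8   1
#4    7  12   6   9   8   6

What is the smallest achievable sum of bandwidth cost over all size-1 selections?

21

Open {#1}.
  N1→#1 5, N2→#1 3, N3→#1 2, N4→#1 9, N5→#1 1, N6→#1 1  ⇒ total 21.
Compare {#3}: total 30.
Compare {#2}: total 44.
No size-1 selection does better; minimum is 21.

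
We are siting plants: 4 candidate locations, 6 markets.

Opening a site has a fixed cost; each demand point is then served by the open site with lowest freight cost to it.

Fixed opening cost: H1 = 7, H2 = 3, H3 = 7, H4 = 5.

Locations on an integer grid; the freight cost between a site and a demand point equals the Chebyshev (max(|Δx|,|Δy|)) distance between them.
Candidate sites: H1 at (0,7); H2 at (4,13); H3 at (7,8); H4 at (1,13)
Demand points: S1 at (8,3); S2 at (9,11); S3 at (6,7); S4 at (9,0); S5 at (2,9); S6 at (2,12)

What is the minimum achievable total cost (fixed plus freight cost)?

Open {H2, H3}: assign each demand point to its cheapest open site.
  S1→H3 5, S2→H3 3, S3→H3 1, S4→H3 8, S5→H2 4, S6→H2 2
  freight cost 23, fixed 10 → total 33.
Compare {H3}: freight cost 27 + fixed 7 = 34.
Compare {H3, H4}: freight cost 22 + fixed 12 = 34.
Compare {H2, H3, H4}: freight cost 22 + fixed 15 = 37.
All other subsets cost ≥ 34. Minimum total cost: 33.

33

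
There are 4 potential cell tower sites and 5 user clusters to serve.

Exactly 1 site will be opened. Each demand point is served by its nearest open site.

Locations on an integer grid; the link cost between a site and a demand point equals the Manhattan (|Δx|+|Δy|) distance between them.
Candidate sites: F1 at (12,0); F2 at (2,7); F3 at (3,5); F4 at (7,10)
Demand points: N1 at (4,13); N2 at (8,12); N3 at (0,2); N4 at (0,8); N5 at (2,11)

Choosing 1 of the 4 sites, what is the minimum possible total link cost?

33

Open {F2}.
  N1→F2 8, N2→F2 11, N3→F2 7, N4→F2 3, N5→F2 4  ⇒ total 33.
Compare {F4}: total 39.
Compare {F3}: total 40.
No size-1 selection does better; minimum is 33.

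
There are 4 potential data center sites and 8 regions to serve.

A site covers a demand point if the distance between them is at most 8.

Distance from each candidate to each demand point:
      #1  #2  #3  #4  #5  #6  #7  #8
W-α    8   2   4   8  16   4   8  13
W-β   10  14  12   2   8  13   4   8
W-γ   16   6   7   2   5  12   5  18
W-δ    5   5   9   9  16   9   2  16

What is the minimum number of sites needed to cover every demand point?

2

Coverage sets (demand points within 8 of each site):
  W-α: {#1, #2, #3, #4, #6, #7}
  W-β: {#4, #5, #7, #8}
  W-γ: {#2, #3, #4, #5, #7}
  W-δ: {#1, #2, #7}
No single site covers all 8 demand points.
But {W-α, W-β} covers everything, so the minimum is 2.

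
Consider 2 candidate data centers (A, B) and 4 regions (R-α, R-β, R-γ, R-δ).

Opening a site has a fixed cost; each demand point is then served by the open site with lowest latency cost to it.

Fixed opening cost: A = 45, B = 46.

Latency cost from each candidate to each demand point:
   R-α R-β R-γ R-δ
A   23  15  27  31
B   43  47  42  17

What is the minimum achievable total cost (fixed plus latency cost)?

Open {A}: assign each demand point to its cheapest open site.
  R-α→A 23, R-β→A 15, R-γ→A 27, R-δ→A 31
  latency cost 96, fixed 45 → total 141.
Compare {A, B}: latency cost 82 + fixed 91 = 173.
Compare {B}: latency cost 149 + fixed 46 = 195.

141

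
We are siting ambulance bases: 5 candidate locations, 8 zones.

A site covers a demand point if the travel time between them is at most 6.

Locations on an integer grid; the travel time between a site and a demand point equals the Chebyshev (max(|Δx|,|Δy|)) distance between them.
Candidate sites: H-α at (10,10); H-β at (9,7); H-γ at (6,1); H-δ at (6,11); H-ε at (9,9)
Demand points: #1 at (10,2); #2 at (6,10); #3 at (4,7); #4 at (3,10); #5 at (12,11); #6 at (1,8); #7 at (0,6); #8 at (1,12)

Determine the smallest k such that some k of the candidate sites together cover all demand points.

Coverage sets (demand points within 6 of each site):
  H-α: {#2, #3, #5}
  H-β: {#1, #2, #3, #4, #5}
  H-γ: {#1, #3, #7}
  H-δ: {#2, #3, #4, #5, #6, #7, #8}
  H-ε: {#2, #3, #4, #5}
No single site covers all 8 demand points.
But {H-β, H-δ} covers everything, so the minimum is 2.

2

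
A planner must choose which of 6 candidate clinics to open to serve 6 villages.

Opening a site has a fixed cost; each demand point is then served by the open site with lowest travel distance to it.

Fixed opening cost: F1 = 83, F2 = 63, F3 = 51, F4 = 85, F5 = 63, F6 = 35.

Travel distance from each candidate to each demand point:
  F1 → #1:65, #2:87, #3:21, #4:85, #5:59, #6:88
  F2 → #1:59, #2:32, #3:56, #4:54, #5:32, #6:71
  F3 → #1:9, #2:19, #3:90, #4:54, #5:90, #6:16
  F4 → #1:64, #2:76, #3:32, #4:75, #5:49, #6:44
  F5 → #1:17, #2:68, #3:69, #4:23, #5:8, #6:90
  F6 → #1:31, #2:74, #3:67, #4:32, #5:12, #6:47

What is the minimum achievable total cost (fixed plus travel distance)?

241

Open {F3, F6}: assign each demand point to its cheapest open site.
  #1→F3 9, #2→F3 19, #3→F6 67, #4→F6 32, #5→F6 12, #6→F3 16
  travel distance 155, fixed 86 → total 241.
Compare {F3, F5}: travel distance 144 + fixed 114 = 258.
Compare {F1, F3, F6}: travel distance 109 + fixed 169 = 278.
Compare {F3, F4, F6}: travel distance 120 + fixed 171 = 291.
All other subsets cost ≥ 258. Minimum total cost: 241.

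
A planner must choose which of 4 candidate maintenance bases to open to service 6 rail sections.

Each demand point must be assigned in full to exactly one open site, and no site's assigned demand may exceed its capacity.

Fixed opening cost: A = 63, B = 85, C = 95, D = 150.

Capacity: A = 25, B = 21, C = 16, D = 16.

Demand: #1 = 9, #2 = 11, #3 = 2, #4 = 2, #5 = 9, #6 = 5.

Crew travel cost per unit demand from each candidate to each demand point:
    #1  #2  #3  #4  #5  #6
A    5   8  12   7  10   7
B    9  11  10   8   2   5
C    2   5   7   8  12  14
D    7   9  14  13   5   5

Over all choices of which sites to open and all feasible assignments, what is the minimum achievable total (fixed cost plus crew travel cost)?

Open {A, B}; cheapest assignment that respects the capacities:
  A (cap 25, load 22): #1, #2, #4 — cost 9×5 + 11×8 + 2×7 = 147
  B (cap 21, load 16): #3, #5, #6 — cost 2×10 + 9×2 + 5×5 = 63
  Shipping 210, fixed 148 → total 358.
  Any other capacity-feasible assignment to {A, B} ships for at least 210.
Compare {A, C}: its best feasible assignment gives total 411.
Compare {A, B, C}: its best feasible assignment gives total 414.
Every other set of open sites that can feasibly serve all demand totals ≥ 411 even under its best assignment. Minimum: 358.

358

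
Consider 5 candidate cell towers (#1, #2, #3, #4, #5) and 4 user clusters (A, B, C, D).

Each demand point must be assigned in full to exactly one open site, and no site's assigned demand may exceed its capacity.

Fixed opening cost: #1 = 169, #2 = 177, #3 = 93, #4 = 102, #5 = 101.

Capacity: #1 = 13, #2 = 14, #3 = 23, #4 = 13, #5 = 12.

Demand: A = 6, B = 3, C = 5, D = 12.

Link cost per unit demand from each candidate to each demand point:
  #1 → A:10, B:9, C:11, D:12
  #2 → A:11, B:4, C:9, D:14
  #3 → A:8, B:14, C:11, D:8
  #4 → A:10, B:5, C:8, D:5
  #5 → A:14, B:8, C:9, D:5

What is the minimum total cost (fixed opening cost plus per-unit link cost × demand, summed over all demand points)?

Open {#3, #4}; cheapest assignment that respects the capacities:
  #3 (cap 23, load 18): A, D — cost 6×8 + 12×8 = 144
  #4 (cap 13, load 8): B, C — cost 3×5 + 5×8 = 55
  Shipping 199, fixed 195 → total 394.
  Any other capacity-feasible assignment to {#3, #4} ships for at least 199.
Compare {#3, #5}: its best feasible assignment gives total 399.
Compare {#3, #4, #5}: its best feasible assignment gives total 459.
Every other set of open sites that can feasibly serve all demand totals ≥ 399 even under its best assignment. Minimum: 394.

394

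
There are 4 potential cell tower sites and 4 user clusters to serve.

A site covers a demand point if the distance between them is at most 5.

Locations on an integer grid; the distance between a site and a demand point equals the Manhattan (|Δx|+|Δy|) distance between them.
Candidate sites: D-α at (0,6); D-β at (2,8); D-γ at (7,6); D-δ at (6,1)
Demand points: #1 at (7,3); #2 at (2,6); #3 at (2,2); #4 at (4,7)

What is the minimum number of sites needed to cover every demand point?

Coverage sets (demand points within 5 of each site):
  D-α: {#2, #4}
  D-β: {#2, #4}
  D-γ: {#1, #2, #4}
  D-δ: {#1, #3}
No single site covers all 4 demand points.
But {D-α, D-δ} covers everything, so the minimum is 2.

2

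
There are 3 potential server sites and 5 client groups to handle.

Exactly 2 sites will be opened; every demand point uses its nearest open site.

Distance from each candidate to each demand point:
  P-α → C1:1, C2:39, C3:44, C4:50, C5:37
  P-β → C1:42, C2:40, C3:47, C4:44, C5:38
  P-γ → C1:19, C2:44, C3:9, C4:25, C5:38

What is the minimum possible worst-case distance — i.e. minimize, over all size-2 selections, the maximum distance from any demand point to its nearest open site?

Open {P-α, P-γ}.
  Farthest demand point is C2 at distance 39 (to P-α); all others are ≤ 39.
With {P-β, P-γ} the worst case is 40.
With {P-α, P-β} the worst case is 44.
No size-2 selection achieves below 39.

39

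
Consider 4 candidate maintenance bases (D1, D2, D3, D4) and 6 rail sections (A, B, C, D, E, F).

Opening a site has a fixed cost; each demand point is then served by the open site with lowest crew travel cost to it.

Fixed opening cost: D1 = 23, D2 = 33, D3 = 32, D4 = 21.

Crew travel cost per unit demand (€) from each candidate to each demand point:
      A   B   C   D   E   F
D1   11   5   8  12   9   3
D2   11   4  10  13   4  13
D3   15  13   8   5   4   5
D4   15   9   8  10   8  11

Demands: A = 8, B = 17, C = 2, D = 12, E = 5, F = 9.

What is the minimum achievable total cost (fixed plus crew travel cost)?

351

Open {D1, D3}: assign each demand point to its cheapest open site.
  A→D1 8×11=88, B→D1 17×5=85, C→D1 2×8=16, D→D3 12×5=60, E→D3 5×4=20, F→D1 9×3=27
  crew travel cost 296, fixed 55 → total 351.
Compare {D2, D3}: crew travel cost 297 + fixed 65 = 362.
Compare {D1, D2, D3}: crew travel cost 279 + fixed 88 = 367.
Compare {D1, D3, D4}: crew travel cost 296 + fixed 76 = 372.
All other subsets cost ≥ 362. Minimum total cost: 351.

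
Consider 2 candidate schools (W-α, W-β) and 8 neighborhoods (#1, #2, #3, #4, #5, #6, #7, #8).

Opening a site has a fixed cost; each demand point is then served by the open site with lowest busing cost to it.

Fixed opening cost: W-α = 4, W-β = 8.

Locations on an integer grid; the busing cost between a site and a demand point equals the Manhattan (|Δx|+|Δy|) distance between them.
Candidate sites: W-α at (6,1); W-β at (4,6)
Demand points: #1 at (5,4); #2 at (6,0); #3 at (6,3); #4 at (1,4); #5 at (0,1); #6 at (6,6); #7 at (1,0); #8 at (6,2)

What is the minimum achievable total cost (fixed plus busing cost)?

Open {W-α}: assign each demand point to its cheapest open site.
  #1→W-α 4, #2→W-α 1, #3→W-α 2, #4→W-α 8, #5→W-α 6, #6→W-α 5, #7→W-α 6, #8→W-α 1
  busing cost 33, fixed 4 → total 37.
Compare {W-α, W-β}: busing cost 26 + fixed 12 = 38.
Compare {W-β}: busing cost 47 + fixed 8 = 55.

37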